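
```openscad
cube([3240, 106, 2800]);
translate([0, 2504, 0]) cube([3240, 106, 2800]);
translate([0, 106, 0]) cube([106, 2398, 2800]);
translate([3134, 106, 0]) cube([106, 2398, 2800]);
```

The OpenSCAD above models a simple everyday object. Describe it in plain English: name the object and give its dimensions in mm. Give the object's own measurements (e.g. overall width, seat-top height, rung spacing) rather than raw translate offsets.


The wall frame of a small rectangular building: four walls, each 2800 mm tall and 106 mm thick, enclosing a footprint 3240 mm (x) by 2610 mm (y) outside-to-outside, with no floor or roof. The front and back walls (the −y and +y sides) span the full width; the two side walls fit between them.


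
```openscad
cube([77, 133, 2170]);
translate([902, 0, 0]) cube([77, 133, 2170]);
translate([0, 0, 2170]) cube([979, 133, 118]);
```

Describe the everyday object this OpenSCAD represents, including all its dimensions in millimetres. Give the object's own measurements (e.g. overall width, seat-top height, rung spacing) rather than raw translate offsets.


A door frame. The clear opening is 825 mm wide and 2170 mm high. Two 77 mm wide jambs, 133 mm deep, stand either side of the opening from the floor to the top of the opening. A 118 mm thick head sits across the top of both jambs, spanning the full outside width of the frame.


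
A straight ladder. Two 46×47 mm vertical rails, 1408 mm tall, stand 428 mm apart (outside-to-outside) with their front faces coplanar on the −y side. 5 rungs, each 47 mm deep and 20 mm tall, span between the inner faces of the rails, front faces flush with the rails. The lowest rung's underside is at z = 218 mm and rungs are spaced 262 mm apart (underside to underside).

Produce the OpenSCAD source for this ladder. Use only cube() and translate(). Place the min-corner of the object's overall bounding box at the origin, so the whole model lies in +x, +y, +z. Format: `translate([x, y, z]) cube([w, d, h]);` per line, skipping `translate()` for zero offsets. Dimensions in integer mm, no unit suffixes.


cube([46, 47, 1408]);
translate([382, 0, 0]) cube([46, 47, 1408]);
translate([46, 0, 218]) cube([336, 47, 20]);
translate([46, 0, 480]) cube([336, 47, 20]);
translate([46, 0, 742]) cube([336, 47, 20]);
translate([46, 0, 1004]) cube([336, 47, 20]);
translate([46, 0, 1266]) cube([336, 47, 20]);


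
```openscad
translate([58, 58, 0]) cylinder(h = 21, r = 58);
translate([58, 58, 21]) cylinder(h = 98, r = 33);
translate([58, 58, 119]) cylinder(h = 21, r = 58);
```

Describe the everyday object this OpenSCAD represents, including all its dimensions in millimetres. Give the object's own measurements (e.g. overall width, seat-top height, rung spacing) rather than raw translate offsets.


A spool: two coaxial disc flanges of radius 58 mm and thickness 21 mm, joined by a core cylinder of radius 33 mm and height 98 mm. The lower flange rests on z = 0 and the three cylinders share a vertical axis.


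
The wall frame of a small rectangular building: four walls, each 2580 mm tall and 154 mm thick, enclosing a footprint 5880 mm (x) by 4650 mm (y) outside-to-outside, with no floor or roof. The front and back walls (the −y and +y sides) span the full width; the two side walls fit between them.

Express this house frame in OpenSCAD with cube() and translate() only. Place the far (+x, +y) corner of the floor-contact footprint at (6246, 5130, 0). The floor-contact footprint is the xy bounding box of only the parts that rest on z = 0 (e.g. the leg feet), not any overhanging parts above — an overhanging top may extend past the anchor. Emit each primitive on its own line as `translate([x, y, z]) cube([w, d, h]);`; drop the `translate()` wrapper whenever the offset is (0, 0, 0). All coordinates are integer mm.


translate([366, 480, 0]) cube([5880, 154, 2580]);
translate([366, 4976, 0]) cube([5880, 154, 2580]);
translate([366, 634, 0]) cube([154, 4342, 2580]);
translate([6092, 634, 0]) cube([154, 4342, 2580]);


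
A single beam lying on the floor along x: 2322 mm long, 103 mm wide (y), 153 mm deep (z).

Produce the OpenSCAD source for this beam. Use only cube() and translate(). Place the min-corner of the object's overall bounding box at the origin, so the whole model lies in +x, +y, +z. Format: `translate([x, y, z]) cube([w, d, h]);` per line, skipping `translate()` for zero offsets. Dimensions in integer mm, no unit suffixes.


cube([2322, 103, 153]);


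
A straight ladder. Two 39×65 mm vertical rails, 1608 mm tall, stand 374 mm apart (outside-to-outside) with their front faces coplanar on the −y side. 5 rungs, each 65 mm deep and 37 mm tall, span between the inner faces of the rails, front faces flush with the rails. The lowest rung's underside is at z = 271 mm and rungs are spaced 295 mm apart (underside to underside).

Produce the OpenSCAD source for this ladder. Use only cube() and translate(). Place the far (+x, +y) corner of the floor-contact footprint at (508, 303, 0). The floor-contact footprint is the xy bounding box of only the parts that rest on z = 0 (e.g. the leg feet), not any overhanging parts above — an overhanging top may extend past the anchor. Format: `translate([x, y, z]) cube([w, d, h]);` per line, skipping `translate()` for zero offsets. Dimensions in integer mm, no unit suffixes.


// rung span = 374 - 2*39 = 296
// rung[k] z = 271 + k*295
translate([134, 238, 0]) cube([39, 65, 1608]);
translate([469, 238, 0]) cube([39, 65, 1608]);
translate([173, 238, 271]) cube([296, 65, 37]);
translate([173, 238, 566]) cube([296, 65, 37]);
translate([173, 238, 861]) cube([296, 65, 37]);
translate([173, 238, 1156]) cube([296, 65, 37]);
translate([173, 238, 1451]) cube([296, 65, 37]);


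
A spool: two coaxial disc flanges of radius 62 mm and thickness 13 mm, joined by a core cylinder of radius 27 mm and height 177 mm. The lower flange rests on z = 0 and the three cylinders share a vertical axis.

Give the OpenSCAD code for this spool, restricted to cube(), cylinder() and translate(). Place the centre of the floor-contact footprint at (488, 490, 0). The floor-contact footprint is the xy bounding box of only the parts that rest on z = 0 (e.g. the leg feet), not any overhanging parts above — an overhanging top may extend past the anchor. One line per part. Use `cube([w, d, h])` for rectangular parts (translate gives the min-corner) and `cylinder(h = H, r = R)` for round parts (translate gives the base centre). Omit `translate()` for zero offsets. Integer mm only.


translate([488, 490, 0]) cylinder(h = 13, r = 62);
translate([488, 490, 13]) cylinder(h = 177, r = 27);
translate([488, 490, 190]) cylinder(h = 13, r = 62);


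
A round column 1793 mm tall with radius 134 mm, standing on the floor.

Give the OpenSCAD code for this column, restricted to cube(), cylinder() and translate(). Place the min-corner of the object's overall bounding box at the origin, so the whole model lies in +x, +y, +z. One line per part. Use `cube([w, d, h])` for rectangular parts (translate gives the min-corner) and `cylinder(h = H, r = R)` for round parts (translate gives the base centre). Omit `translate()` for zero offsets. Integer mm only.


translate([134, 134, 0]) cylinder(h = 1793, r = 134);


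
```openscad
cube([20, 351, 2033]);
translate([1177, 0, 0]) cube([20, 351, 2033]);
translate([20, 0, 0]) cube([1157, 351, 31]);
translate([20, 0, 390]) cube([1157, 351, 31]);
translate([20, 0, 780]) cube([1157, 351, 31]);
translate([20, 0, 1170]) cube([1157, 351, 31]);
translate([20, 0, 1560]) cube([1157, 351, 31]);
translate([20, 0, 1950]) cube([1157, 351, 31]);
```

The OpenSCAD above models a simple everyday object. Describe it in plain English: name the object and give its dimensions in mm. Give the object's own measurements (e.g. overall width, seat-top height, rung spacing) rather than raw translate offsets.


An open bookshelf. Two side panels, each 20 mm thick, 351 mm deep and 2033 mm tall, stand 1197 mm apart (outside-to-outside). Between them sit 6 shelves, each 31 mm thick and 351 mm deep, spanning the full gap between the sides. The bottom shelf rests on the floor (its underside at z = 0) and the clear gap between one shelf's top and the next shelf's underside is 359 mm.


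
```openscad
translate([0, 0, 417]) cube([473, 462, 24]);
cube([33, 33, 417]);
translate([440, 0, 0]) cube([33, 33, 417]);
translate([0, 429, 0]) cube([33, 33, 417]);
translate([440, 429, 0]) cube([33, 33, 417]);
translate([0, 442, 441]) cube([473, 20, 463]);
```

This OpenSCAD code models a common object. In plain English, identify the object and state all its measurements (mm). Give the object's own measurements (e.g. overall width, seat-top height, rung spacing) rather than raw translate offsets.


A chair. The seat is a 473×462×24 mm slab with its top at z = 441 mm, on four 33×33 mm corner legs (flush with the seat edges, standing on z = 0). A flat backrest 20 mm thick, 463 mm tall, spans the full seat width and rises from the seat top along its +y edge, rear face flush with the rear of the seat.


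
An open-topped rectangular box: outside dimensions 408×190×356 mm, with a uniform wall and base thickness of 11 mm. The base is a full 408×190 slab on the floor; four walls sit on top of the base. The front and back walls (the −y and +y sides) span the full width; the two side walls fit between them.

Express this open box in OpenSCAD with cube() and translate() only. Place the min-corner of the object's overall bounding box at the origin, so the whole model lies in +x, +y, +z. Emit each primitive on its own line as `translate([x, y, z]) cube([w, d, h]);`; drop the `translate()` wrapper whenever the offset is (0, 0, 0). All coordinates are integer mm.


cube([408, 190, 11]);
translate([0, 0, 11]) cube([408, 11, 345]);
translate([0, 179, 11]) cube([408, 11, 345]);
translate([0, 11, 11]) cube([11, 168, 345]);
translate([397, 11, 11]) cube([11, 168, 345]);


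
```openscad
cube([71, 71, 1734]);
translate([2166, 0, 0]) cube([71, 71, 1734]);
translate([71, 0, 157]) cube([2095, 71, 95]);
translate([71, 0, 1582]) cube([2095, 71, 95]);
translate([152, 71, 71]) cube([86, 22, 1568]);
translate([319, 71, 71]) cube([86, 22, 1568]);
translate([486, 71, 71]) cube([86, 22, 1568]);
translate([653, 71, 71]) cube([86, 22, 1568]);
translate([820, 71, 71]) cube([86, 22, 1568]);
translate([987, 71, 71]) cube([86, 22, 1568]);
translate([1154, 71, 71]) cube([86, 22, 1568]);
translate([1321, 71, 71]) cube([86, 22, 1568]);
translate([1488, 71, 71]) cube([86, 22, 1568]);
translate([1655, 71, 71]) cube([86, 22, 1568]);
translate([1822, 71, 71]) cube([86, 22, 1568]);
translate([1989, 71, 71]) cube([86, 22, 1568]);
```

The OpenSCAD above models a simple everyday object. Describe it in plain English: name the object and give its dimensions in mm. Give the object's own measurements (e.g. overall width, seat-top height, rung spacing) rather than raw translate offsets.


A fence section. Two 71×71 mm posts, 1734 mm tall, stand on the floor with a clear span of 2095 mm between their inner faces. Two horizontal rails of 71×95 mm section span the gap between the posts with their undersides at z = 157 mm and z = 1582 mm, flush with the posts' −y face. 12 pickets, each 86 mm wide, 22 mm thick and 1568 mm tall, are fixed to the +y face of the rails with their bottoms at z = 71 mm, spaced across the span with a 81 mm gap after the −x post and between neighbouring pickets, with 91 mm left before the +x post.


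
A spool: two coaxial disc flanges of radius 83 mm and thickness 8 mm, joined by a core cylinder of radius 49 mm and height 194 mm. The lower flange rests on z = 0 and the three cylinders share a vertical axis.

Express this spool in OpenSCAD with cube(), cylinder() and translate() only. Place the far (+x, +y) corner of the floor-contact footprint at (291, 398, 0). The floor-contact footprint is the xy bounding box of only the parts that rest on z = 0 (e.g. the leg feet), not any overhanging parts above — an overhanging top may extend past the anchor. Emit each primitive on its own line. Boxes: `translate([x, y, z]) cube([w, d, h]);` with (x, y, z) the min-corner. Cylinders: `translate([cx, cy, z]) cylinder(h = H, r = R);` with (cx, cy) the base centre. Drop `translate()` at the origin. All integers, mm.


translate([208, 315, 0]) cylinder(h = 8, r = 83);
translate([208, 315, 8]) cylinder(h = 194, r = 49);
translate([208, 315, 202]) cylinder(h = 8, r = 83);


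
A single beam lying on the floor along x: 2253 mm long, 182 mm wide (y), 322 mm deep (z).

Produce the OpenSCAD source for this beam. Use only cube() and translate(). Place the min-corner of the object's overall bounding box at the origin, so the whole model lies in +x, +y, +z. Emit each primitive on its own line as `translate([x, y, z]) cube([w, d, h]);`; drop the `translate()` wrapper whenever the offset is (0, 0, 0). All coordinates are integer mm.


cube([2253, 182, 322]);


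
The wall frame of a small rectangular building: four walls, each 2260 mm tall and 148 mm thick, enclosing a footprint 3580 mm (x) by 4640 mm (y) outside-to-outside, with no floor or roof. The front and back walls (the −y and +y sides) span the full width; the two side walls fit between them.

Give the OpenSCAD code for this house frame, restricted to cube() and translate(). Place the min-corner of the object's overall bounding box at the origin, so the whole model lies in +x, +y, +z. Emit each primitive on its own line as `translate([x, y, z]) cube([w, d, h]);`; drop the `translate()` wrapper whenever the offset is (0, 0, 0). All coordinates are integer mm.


cube([3580, 148, 2260]);
translate([0, 4492, 0]) cube([3580, 148, 2260]);
translate([0, 148, 0]) cube([148, 4344, 2260]);
translate([3432, 148, 0]) cube([148, 4344, 2260]);


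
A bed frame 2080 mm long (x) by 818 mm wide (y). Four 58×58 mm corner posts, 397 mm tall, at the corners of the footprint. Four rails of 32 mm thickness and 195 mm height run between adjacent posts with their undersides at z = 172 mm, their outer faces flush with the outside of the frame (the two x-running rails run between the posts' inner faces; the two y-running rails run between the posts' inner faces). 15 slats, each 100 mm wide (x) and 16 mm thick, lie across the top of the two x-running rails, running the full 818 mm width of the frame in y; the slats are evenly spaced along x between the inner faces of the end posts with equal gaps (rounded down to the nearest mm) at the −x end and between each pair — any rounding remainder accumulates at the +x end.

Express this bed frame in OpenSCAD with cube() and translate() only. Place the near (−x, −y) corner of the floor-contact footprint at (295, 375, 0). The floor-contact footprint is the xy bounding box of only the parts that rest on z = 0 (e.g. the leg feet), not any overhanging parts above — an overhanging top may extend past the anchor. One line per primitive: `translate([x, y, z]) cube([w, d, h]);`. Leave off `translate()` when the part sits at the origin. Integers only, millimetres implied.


// slat z = rail_z + rail_h = 172 + 195 = 367
// slat gap = ⌊(1964 − 15·100) / 16⌋ = 29
translate([295, 375, 0]) cube([58, 58, 397]);
translate([295, 1135, 0]) cube([58, 58, 397]);
translate([2317, 375, 0]) cube([58, 58, 397]);
translate([2317, 1135, 0]) cube([58, 58, 397]);
translate([353, 375, 172]) cube([1964, 32, 195]);
translate([353, 1161, 172]) cube([1964, 32, 195]);
translate([295, 433, 172]) cube([32, 702, 195]);
translate([2343, 433, 172]) cube([32, 702, 195]);
translate([382, 375, 367]) cube([100, 818, 16]);
translate([511, 375, 367]) cube([100, 818, 16]);
translate([640, 375, 367]) cube([100, 818, 16]);
translate([769, 375, 367]) cube([100, 818, 16]);
translate([898, 375, 367]) cube([100, 818, 16]);
translate([1027, 375, 367]) cube([100, 818, 16]);
translate([1156, 375, 367]) cube([100, 818, 16]);
translate([1285, 375, 367]) cube([100, 818, 16]);
translate([1414, 375, 367]) cube([100, 818, 16]);
translate([1543, 375, 367]) cube([100, 818, 16]);
translate([1672, 375, 367]) cube([100, 818, 16]);
translate([1801, 375, 367]) cube([100, 818, 16]);
translate([1930, 375, 367]) cube([100, 818, 16]);
translate([2059, 375, 367]) cube([100, 818, 16]);
translate([2188, 375, 367]) cube([100, 818, 16]);


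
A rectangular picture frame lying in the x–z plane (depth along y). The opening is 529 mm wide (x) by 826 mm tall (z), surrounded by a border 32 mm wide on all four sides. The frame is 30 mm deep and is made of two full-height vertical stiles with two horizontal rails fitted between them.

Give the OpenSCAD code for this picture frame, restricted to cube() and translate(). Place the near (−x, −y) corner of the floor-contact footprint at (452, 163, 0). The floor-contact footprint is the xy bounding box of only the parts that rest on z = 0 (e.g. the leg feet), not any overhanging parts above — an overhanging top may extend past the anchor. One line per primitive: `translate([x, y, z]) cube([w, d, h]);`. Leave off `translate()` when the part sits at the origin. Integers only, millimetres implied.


translate([452, 163, 0]) cube([32, 30, 890]);
translate([1013, 163, 0]) cube([32, 30, 890]);
translate([484, 163, 0]) cube([529, 30, 32]);
translate([484, 163, 858]) cube([529, 30, 32]);


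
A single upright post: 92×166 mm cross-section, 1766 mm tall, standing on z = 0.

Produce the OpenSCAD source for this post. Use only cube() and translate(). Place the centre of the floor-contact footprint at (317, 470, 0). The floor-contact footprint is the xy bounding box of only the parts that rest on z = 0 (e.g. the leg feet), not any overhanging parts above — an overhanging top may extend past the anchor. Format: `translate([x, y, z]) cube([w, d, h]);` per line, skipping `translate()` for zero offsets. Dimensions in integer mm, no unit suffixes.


translate([271, 387, 0]) cube([92, 166, 1766]);


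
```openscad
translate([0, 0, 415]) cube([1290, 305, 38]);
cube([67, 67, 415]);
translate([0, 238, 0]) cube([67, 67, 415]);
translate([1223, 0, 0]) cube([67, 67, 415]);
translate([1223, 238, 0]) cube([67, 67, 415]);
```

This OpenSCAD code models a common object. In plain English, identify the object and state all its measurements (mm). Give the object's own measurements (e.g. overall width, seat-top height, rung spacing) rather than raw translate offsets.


A long wooden bench with a 1290 mm (x) × 305 mm (y) seat, 38 mm thick, its top surface 453 mm above the floor. Four 67 mm square legs at the seat corners, flush with the edges, run from z = 0 to the seat underside.


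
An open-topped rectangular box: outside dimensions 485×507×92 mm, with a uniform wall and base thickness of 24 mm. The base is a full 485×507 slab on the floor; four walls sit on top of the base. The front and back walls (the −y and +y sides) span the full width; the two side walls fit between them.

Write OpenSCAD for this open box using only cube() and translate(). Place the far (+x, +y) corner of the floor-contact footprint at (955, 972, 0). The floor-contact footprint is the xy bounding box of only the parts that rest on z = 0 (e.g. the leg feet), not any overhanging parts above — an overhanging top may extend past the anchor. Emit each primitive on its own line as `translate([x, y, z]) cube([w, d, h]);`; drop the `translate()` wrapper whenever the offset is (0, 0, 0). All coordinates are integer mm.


translate([470, 465, 0]) cube([485, 507, 24]);
translate([470, 465, 24]) cube([485, 24, 68]);
translate([470, 948, 24]) cube([485, 24, 68]);
translate([470, 489, 24]) cube([24, 459, 68]);
translate([931, 489, 24]) cube([24, 459, 68]);


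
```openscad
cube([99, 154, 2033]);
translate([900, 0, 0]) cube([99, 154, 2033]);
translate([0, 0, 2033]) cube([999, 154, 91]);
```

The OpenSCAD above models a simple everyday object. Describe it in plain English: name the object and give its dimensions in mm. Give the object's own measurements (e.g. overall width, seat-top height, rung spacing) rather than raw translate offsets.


A door frame. The clear opening is 801 mm wide and 2033 mm high. Two 99 mm wide jambs, 154 mm deep, stand either side of the opening from the floor to the top of the opening. A 91 mm thick head sits across the top of both jambs, spanning the full outside width of the frame.


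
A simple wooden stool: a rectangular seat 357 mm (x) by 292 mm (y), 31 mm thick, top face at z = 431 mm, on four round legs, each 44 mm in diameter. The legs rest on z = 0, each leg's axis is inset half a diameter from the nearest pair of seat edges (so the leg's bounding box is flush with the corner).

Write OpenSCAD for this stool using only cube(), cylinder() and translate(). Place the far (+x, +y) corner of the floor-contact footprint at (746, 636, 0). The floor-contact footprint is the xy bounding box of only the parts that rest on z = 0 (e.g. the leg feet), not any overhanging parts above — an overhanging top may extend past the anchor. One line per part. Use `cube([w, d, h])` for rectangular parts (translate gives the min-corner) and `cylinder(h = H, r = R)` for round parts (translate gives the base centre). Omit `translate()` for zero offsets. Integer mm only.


translate([389, 344, 400]) cube([357, 292, 31]);
translate([411, 366, 0]) cylinder(h = 400, r = 22);
translate([724, 366, 0]) cylinder(h = 400, r = 22);
translate([411, 614, 0]) cylinder(h = 400, r = 22);
translate([724, 614, 0]) cylinder(h = 400, r = 22);


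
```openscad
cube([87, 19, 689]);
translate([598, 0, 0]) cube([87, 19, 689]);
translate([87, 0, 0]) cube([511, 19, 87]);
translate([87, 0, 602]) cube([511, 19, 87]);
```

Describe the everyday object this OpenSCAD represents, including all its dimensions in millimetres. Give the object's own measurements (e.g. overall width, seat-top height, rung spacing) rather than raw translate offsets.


A rectangular picture frame lying in the x–z plane (depth along y). The opening is 511 mm wide (x) by 515 mm tall (z), surrounded by a border 87 mm wide on all four sides. The frame is 19 mm deep and is made of two full-height vertical stiles with two horizontal rails fitted between them.


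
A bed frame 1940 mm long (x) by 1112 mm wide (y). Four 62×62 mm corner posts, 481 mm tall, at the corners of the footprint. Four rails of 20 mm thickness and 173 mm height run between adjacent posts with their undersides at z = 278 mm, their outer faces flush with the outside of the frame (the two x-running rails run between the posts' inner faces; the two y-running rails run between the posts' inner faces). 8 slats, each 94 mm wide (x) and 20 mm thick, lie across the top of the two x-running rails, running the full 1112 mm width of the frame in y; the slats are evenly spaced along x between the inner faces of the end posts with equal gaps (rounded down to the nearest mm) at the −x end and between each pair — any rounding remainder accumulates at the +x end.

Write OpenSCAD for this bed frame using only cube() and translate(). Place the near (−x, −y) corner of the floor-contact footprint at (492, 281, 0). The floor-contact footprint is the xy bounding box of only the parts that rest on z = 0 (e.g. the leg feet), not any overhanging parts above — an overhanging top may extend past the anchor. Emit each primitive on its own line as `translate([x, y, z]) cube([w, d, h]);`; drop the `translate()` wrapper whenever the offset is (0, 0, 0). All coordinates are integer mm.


// slat z = rail_z + rail_h = 278 + 173 = 451
// slat gap = ⌊(1816 − 8·94) / 9⌋ = 118
translate([492, 281, 0]) cube([62, 62, 481]);
translate([492, 1331, 0]) cube([62, 62, 481]);
translate([2370, 281, 0]) cube([62, 62, 481]);
translate([2370, 1331, 0]) cube([62, 62, 481]);
translate([554, 281, 278]) cube([1816, 20, 173]);
translate([554, 1373, 278]) cube([1816, 20, 173]);
translate([492, 343, 278]) cube([20, 988, 173]);
translate([2412, 343, 278]) cube([20, 988, 173]);
translate([672, 281, 451]) cube([94, 1112, 20]);
translate([884, 281, 451]) cube([94, 1112, 20]);
translate([1096, 281, 451]) cube([94, 1112, 20]);
translate([1308, 281, 451]) cube([94, 1112, 20]);
translate([1520, 281, 451]) cube([94, 1112, 20]);
translate([1732, 281, 451]) cube([94, 1112, 20]);
translate([1944, 281, 451]) cube([94, 1112, 20]);
translate([2156, 281, 451]) cube([94, 1112, 20]);


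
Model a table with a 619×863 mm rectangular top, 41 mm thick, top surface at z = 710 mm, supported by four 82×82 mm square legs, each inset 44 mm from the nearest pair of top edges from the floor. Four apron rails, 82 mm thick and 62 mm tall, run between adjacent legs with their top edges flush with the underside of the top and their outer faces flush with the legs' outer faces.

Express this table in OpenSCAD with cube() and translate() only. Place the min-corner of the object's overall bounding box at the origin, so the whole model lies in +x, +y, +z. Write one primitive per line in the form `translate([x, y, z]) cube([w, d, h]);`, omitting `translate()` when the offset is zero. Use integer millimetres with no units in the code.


translate([0, 0, 669]) cube([619, 863, 41]);
translate([44, 44, 0]) cube([82, 82, 669]);
translate([493, 44, 0]) cube([82, 82, 669]);
translate([44, 737, 0]) cube([82, 82, 669]);
translate([493, 737, 0]) cube([82, 82, 669]);
translate([126, 44, 607]) cube([367, 82, 62]);
translate([126, 737, 607]) cube([367, 82, 62]);
translate([44, 126, 607]) cube([82, 611, 62]);
translate([493, 126, 607]) cube([82, 611, 62]);


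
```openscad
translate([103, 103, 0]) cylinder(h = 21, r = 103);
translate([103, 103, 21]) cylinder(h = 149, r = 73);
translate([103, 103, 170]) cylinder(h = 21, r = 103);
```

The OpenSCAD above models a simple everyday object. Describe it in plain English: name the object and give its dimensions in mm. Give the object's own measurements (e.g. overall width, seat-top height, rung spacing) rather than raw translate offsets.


A spool: two coaxial disc flanges of radius 103 mm and thickness 21 mm, joined by a core cylinder of radius 73 mm and height 149 mm. The lower flange rests on z = 0 and the three cylinders share a vertical axis.


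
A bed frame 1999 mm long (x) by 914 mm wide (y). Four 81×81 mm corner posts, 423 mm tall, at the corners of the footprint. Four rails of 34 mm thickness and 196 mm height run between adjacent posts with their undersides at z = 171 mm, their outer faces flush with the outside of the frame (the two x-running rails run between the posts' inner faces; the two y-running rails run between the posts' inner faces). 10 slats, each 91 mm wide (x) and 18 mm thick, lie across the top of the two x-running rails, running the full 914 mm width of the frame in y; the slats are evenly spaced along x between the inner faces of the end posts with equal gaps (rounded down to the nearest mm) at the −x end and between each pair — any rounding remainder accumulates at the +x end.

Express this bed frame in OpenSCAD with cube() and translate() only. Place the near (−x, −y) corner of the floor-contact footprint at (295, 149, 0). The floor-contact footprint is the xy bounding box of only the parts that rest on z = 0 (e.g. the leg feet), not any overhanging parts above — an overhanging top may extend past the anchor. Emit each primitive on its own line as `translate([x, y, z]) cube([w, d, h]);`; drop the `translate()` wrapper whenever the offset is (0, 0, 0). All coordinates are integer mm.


// slat z = rail_z + rail_h = 171 + 196 = 367
// slat gap = ⌊(1837 − 10·91) / 11⌋ = 84
translate([295, 149, 0]) cube([81, 81, 423]);
translate([295, 982, 0]) cube([81, 81, 423]);
translate([2213, 149, 0]) cube([81, 81, 423]);
translate([2213, 982, 0]) cube([81, 81, 423]);
translate([376, 149, 171]) cube([1837, 34, 196]);
translate([376, 1029, 171]) cube([1837, 34, 196]);
translate([295, 230, 171]) cube([34, 752, 196]);
translate([2260, 230, 171]) cube([34, 752, 196]);
translate([460, 149, 367]) cube([91, 914, 18]);
translate([635, 149, 367]) cube([91, 914, 18]);
translate([810, 149, 367]) cube([91, 914, 18]);
translate([985, 149, 367]) cube([91, 914, 18]);
translate([1160, 149, 367]) cube([91, 914, 18]);
translate([1335, 149, 367]) cube([91, 914, 18]);
translate([1510, 149, 367]) cube([91, 914, 18]);
translate([1685, 149, 367]) cube([91, 914, 18]);
translate([1860, 149, 367]) cube([91, 914, 18]);
translate([2035, 149, 367]) cube([91, 914, 18]);


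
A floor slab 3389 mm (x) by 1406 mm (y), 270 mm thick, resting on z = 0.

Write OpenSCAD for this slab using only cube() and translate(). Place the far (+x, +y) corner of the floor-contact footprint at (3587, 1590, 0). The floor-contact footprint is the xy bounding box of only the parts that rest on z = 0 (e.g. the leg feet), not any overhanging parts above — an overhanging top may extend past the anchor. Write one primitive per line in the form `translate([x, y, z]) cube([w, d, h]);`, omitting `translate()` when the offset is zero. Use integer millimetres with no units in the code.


translate([198, 184, 0]) cube([3389, 1406, 270]);


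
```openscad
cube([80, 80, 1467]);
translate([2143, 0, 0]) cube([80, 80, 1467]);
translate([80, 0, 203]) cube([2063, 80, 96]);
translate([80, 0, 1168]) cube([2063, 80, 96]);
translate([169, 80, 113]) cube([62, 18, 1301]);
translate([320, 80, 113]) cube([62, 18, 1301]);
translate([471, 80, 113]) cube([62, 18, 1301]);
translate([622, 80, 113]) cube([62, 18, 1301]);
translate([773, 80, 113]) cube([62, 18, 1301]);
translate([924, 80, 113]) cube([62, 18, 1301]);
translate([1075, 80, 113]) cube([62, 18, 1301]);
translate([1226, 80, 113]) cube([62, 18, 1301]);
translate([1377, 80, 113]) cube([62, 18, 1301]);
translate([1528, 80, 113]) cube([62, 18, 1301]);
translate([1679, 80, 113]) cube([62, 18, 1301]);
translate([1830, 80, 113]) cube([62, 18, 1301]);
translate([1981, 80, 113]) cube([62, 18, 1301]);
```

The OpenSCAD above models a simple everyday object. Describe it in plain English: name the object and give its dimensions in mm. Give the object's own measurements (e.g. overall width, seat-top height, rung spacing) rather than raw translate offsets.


A fence section. Two 80×80 mm posts, 1467 mm tall, stand on the floor with a clear span of 2063 mm between their inner faces. Two horizontal rails of 80×96 mm section span the gap between the posts with their undersides at z = 203 mm and z = 1168 mm, flush with the posts' −y face. 13 pickets, each 62 mm wide, 18 mm thick and 1301 mm tall, are fixed to the +y face of the rails with their bottoms at z = 113 mm, spaced across the span with a 89 mm gap after the −x post and between neighbouring pickets, with 100 mm left before the +x post.


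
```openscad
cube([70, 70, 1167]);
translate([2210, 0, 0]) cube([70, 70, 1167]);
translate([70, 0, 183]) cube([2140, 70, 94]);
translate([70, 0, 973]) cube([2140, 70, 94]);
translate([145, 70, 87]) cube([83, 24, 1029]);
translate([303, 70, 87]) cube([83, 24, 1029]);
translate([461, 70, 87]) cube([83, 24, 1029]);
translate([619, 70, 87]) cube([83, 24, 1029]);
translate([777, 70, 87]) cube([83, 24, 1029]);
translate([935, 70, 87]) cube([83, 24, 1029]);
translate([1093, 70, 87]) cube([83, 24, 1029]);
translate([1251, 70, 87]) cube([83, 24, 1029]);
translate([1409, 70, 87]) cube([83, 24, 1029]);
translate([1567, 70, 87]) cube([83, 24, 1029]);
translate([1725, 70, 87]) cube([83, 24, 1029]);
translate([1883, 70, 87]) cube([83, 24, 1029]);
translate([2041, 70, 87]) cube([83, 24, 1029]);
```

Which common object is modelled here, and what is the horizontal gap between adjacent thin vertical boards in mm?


A fence section. The picket gap is 75 mm.

Two posts, two rails, 13 pickets — a fence section. Span 2140 mm holds 13 pickets of 83 mm with 14 equal gaps: ⌊(2140 − 13·83) / 14⌋ = 75 mm.


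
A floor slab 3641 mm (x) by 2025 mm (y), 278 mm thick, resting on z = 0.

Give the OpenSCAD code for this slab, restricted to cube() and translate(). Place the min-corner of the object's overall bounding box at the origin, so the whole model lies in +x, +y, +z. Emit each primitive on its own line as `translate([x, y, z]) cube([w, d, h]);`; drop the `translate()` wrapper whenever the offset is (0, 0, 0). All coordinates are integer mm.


cube([3641, 2025, 278]);


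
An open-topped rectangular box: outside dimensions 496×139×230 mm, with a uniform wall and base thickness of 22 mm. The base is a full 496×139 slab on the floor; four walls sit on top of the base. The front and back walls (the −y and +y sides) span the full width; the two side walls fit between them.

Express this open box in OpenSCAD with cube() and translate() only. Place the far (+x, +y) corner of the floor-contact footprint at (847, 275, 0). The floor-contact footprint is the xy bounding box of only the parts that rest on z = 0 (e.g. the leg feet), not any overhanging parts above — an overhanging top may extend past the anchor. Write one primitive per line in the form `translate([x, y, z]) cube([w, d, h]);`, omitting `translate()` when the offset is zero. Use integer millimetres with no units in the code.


translate([351, 136, 0]) cube([496, 139, 22]);
translate([351, 136, 22]) cube([496, 22, 208]);
translate([351, 253, 22]) cube([496, 22, 208]);
translate([351, 158, 22]) cube([22, 95, 208]);
translate([825, 158, 22]) cube([22, 95, 208]);


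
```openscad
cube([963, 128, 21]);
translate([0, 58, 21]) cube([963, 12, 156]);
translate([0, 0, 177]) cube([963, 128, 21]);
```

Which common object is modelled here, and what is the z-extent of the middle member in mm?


An I-beam. The web height is 156 mm.

Two wide flanges with a thin centred web — an I-beam. Overall 198 mm minus two 21 mm flanges gives a web of 198 − 2·21 = 156 mm.


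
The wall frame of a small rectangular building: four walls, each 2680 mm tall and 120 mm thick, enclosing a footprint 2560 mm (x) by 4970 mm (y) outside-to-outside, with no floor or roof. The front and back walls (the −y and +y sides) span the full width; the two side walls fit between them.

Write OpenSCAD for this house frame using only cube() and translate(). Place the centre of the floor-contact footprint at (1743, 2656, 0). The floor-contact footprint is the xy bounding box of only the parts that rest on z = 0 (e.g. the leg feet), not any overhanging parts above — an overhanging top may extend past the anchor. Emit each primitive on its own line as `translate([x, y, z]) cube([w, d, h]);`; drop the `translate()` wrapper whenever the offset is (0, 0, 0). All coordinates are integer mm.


translate([463, 171, 0]) cube([2560, 120, 2680]);
translate([463, 5021, 0]) cube([2560, 120, 2680]);
translate([463, 291, 0]) cube([120, 4730, 2680]);
translate([2903, 291, 0]) cube([120, 4730, 2680]);


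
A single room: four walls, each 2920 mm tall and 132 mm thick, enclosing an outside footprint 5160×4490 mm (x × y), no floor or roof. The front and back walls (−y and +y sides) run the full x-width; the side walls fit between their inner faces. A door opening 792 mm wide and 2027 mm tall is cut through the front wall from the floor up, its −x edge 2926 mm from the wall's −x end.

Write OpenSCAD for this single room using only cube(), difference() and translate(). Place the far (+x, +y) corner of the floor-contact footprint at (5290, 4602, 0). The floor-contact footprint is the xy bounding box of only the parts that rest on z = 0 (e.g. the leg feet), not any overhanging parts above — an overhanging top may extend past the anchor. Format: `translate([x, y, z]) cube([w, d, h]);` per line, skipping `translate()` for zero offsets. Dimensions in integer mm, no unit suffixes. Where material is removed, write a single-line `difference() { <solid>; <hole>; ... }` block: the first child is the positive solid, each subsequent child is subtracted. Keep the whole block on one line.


difference() { translate([130, 112, 0]) cube([5160, 132, 2920]); translate([3056, 112, 0]) cube([792, 132, 2027]); }
translate([130, 4470, 0]) cube([5160, 132, 2920]);
translate([130, 244, 0]) cube([132, 4226, 2920]);
translate([5158, 244, 0]) cube([132, 4226, 2920]);


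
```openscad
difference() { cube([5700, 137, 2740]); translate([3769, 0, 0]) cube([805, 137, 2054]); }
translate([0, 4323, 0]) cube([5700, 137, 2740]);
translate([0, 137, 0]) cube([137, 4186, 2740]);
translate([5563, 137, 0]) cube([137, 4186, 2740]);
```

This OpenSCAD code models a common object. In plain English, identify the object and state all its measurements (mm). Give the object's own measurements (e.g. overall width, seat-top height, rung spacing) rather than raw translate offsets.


A single room: four walls, each 2740 mm tall and 137 mm thick, enclosing an outside footprint 5700×4460 mm (x × y), no floor or roof. The front and back walls (−y and +y sides) run the full x-width; the side walls fit between their inner faces. A door opening 805 mm wide and 2054 mm tall is cut through the front wall from the floor up, its −x edge 3769 mm from the wall's −x end.


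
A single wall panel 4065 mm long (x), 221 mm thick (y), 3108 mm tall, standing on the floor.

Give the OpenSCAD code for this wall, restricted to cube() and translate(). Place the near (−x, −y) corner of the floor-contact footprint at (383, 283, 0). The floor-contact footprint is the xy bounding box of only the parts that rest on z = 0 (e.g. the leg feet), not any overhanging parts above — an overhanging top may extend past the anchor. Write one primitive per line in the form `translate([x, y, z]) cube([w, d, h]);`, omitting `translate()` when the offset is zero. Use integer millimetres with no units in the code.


translate([383, 283, 0]) cube([4065, 221, 3108]);


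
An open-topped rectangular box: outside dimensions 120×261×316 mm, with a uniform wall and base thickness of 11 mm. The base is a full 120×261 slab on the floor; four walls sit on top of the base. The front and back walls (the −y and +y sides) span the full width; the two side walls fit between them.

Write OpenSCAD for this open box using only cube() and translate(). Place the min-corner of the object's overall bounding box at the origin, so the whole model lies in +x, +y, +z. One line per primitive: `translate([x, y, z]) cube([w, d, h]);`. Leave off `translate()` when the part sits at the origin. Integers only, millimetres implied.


cube([120, 261, 11]);
translate([0, 0, 11]) cube([120, 11, 305]);
translate([0, 250, 11]) cube([120, 11, 305]);
translate([0, 11, 11]) cube([11, 239, 305]);
translate([109, 11, 11]) cube([11, 239, 305]);


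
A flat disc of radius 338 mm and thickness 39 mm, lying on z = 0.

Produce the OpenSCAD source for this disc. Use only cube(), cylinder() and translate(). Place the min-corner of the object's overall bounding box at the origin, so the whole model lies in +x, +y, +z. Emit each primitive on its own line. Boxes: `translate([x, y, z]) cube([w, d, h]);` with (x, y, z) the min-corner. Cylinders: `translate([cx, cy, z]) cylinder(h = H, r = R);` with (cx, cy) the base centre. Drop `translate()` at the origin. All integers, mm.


translate([338, 338, 0]) cylinder(h = 39, r = 338);


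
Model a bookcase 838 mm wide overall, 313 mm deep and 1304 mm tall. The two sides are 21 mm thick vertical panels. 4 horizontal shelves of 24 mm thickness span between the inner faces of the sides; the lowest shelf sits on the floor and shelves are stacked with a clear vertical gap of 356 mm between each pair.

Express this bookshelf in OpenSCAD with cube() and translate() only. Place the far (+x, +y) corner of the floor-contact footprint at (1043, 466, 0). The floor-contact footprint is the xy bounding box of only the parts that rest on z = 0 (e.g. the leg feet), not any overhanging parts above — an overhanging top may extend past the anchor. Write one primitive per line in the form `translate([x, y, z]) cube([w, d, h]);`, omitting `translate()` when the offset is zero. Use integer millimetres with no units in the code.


translate([205, 153, 0]) cube([21, 313, 1304]);
translate([1022, 153, 0]) cube([21, 313, 1304]);
translate([226, 153, 0]) cube([796, 313, 24]);
translate([226, 153, 380]) cube([796, 313, 24]);
translate([226, 153, 760]) cube([796, 313, 24]);
translate([226, 153, 1140]) cube([796, 313, 24]);


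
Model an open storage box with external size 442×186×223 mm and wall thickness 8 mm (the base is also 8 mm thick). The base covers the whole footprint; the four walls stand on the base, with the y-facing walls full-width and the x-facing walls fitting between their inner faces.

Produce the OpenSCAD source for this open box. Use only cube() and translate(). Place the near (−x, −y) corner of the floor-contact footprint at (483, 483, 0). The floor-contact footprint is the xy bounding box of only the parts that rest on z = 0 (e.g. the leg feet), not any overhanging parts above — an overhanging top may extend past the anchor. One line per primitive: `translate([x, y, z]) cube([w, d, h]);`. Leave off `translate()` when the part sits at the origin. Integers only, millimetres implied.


translate([483, 483, 0]) cube([442, 186, 8]);
translate([483, 483, 8]) cube([442, 8, 215]);
translate([483, 661, 8]) cube([442, 8, 215]);
translate([483, 491, 8]) cube([8, 170, 215]);
translate([917, 491, 8]) cube([8, 170, 215]);
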